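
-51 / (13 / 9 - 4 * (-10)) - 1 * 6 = -2697 / 373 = -7.23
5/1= 5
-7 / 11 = -0.64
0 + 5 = 5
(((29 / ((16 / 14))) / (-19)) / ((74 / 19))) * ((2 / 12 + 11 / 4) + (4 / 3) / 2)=-8729 / 7104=-1.23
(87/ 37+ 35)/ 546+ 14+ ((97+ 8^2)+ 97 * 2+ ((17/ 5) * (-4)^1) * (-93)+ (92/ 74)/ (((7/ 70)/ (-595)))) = -291081976/ 50505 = -5763.43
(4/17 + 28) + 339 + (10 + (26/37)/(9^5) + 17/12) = 56255295163/148567284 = 378.65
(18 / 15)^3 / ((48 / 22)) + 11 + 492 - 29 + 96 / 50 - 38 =54839 / 125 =438.71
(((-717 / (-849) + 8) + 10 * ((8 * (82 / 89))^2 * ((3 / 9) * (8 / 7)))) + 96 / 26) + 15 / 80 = 2151094105025 / 9791496624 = 219.69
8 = 8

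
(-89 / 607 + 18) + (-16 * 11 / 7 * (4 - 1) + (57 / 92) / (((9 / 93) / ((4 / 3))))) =-14377292 / 293181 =-49.04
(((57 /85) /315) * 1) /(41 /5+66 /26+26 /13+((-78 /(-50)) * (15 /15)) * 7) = 247 /2744973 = 0.00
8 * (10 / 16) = 5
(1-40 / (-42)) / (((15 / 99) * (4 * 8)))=451 / 1120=0.40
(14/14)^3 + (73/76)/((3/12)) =92/19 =4.84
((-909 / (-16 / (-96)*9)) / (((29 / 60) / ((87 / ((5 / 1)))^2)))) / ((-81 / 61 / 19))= 27157688 / 5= 5431537.60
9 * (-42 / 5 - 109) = -5283 / 5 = -1056.60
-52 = -52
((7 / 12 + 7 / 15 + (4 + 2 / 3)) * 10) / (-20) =-343 / 120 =-2.86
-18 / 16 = -9 / 8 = -1.12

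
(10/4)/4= 5/8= 0.62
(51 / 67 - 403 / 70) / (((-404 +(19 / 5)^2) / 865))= 101339075 / 9135182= 11.09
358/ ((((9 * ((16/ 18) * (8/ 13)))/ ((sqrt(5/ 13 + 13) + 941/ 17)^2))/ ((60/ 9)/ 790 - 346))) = -10606266840125/ 136986 - 863249875 * sqrt(2262)/ 4029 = -87616185.12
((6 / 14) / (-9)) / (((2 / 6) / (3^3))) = -27 / 7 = -3.86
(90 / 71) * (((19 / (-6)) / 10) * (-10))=285 / 71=4.01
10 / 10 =1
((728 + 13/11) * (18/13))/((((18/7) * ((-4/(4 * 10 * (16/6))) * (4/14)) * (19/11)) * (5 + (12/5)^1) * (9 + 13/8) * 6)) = -4837280/107559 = -44.97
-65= -65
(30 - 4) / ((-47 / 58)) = -1508 / 47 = -32.09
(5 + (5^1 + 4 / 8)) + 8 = 37 / 2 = 18.50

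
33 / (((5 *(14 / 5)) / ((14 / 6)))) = 11 / 2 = 5.50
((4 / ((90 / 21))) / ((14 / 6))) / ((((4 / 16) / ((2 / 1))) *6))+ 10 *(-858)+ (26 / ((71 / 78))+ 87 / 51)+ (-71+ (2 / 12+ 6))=-103971351 / 12070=-8614.03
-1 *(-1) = 1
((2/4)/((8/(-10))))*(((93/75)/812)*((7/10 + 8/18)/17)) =-3193/49694400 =-0.00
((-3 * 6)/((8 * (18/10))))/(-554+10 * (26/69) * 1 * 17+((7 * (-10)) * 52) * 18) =345/18218744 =0.00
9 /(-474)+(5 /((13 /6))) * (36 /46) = 84423 /47242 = 1.79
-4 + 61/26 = -43/26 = -1.65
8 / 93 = 0.09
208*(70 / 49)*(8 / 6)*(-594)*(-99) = 163088640 / 7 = 23298377.14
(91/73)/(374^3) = 0.00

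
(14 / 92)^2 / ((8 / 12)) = 147 / 4232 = 0.03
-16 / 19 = -0.84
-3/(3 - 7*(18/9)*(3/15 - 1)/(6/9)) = -5/33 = -0.15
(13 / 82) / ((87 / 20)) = 130 / 3567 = 0.04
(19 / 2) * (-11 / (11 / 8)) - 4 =-80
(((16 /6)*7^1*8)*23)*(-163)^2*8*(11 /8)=3011436736 /3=1003812245.33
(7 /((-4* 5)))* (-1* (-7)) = -49 /20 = -2.45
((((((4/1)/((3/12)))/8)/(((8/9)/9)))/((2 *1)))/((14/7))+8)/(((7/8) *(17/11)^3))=278179/68782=4.04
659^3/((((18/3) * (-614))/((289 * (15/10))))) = -82709250731/2456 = -33676405.02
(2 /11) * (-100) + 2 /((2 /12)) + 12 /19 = -1160 /209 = -5.55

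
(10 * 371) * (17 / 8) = 31535 / 4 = 7883.75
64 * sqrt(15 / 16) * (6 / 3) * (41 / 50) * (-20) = -2624 * sqrt(15) / 5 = -2032.54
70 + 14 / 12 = 71.17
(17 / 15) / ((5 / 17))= 289 / 75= 3.85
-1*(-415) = 415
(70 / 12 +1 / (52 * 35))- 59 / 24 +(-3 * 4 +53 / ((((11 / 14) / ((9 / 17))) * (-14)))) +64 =35956749 / 680680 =52.82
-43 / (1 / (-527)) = 22661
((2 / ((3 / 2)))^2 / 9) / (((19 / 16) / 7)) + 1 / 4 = 8707 / 6156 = 1.41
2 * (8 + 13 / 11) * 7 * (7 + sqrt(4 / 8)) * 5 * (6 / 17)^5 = 27488160 * sqrt(2) / 15618427 + 384834240 / 15618427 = 27.13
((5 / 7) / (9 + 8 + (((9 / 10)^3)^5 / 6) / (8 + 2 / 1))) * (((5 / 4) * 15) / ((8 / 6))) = 1406250000000000000 / 2380480412641554181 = 0.59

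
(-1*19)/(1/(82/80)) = -779/40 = -19.48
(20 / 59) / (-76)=-5 / 1121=-0.00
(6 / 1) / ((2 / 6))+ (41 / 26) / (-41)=17.96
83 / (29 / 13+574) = 1079 / 7491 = 0.14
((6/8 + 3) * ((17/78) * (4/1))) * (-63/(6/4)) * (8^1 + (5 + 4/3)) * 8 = -204680/13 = -15744.62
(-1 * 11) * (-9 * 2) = 198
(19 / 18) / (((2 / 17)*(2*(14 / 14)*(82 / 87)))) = 9367 / 1968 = 4.76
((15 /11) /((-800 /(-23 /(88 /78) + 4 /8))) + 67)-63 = 62477 /15488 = 4.03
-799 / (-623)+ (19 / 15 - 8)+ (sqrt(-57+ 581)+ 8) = 23822 / 9345+ 2* sqrt(131) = 25.44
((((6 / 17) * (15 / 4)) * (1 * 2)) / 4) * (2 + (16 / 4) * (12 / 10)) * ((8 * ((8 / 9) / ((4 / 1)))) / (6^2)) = 2 / 9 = 0.22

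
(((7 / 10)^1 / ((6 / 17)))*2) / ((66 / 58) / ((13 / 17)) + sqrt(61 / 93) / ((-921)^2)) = 561372827644565009073 / 210594581041262054240- 4782199255197*sqrt(5673) / 210594581041262054240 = 2.67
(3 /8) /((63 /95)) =95 /168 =0.57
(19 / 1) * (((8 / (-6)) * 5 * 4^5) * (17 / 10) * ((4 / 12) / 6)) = -330752 / 27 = -12250.07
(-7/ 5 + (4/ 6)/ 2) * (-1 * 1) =16/ 15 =1.07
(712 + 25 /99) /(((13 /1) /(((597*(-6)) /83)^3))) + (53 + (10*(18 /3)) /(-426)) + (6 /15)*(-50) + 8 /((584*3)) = -5598899216515924906 /1271372397009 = -4403823.17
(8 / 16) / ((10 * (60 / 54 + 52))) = 9 / 9560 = 0.00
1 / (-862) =-1 / 862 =-0.00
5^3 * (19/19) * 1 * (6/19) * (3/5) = 450/19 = 23.68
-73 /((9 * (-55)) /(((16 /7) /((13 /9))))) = 1168 /5005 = 0.23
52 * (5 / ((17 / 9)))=2340 / 17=137.65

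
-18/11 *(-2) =36/11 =3.27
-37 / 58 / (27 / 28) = -0.66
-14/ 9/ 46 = -7/ 207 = -0.03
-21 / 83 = -0.25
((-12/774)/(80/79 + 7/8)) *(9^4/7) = -2764368/359093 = -7.70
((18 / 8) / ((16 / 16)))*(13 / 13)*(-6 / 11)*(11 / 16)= -27 / 32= -0.84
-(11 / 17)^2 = -121 / 289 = -0.42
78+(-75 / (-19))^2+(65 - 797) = -230469 / 361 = -638.42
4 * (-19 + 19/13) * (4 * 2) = -7296/13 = -561.23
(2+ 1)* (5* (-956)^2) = 13709040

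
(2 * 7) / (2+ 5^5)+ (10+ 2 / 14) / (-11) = -220939 / 240779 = -0.92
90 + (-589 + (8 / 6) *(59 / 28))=-10420 / 21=-496.19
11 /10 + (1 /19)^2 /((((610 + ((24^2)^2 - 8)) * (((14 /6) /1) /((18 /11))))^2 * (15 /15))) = 650258273435470829 /591143884941330490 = 1.10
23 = 23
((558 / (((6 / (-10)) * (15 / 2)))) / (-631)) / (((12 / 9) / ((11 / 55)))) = 93 / 3155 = 0.03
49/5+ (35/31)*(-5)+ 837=130379/155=841.15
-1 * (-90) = 90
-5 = -5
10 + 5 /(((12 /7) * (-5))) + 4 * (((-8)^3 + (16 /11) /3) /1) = -268837 /132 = -2036.64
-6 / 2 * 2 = -6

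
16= 16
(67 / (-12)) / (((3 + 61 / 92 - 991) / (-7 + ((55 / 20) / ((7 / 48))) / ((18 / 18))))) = 127903 / 1907535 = 0.07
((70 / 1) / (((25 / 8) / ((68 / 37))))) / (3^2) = 7616 / 1665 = 4.57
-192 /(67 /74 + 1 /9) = -127872 /677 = -188.88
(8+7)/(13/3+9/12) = 180/61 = 2.95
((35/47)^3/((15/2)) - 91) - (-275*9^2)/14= 6541400569/4360566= 1500.13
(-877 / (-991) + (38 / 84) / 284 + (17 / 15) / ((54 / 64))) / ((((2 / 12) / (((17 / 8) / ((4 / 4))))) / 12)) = 60489994643 / 177309720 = 341.15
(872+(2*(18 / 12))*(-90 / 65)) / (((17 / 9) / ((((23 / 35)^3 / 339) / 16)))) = 205902141 / 8565739000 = 0.02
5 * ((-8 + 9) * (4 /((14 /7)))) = 10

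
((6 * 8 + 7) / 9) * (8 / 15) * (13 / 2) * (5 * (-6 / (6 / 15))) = -14300 / 9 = -1588.89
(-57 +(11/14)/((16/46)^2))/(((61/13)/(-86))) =25296427/27328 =925.66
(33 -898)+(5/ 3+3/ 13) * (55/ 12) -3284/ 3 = -456527/ 234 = -1950.97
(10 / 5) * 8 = 16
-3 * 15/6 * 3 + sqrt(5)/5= -45/2 + sqrt(5)/5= -22.05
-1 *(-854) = 854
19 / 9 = 2.11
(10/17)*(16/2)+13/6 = 6.87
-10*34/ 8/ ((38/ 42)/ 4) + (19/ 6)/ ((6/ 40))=-28520/ 171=-166.78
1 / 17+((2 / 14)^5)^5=1341068619663964900824 / 22798166534287403313719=0.06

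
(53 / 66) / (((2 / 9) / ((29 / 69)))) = 1.52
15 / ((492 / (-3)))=-15 / 164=-0.09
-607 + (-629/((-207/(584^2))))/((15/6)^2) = 165208.83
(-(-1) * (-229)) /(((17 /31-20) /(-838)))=-5948962 /603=-9865.61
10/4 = 5/2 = 2.50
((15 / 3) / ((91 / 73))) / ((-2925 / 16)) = -1168 / 53235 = -0.02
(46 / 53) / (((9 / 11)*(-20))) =-253 / 4770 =-0.05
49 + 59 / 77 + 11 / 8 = 31503 / 616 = 51.14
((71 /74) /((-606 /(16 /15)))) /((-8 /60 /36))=1704 /3737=0.46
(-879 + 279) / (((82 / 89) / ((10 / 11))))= -267000 / 451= -592.02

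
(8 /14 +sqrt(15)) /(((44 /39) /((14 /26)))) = 3 /11 +21 * sqrt(15) /44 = 2.12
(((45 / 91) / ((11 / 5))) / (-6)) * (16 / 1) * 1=-600 / 1001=-0.60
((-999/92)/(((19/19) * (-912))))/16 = 333/447488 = 0.00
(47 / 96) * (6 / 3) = 47 / 48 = 0.98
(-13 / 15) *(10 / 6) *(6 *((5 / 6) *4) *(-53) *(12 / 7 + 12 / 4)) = 7218.10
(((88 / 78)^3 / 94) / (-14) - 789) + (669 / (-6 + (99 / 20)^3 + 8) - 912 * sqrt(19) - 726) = -912 * sqrt(19) - 29057144511825239 / 19248562955349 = -5484.89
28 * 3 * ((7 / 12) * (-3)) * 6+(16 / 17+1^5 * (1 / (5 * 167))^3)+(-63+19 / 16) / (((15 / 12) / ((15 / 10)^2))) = -157137794847003 / 158353742000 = -992.32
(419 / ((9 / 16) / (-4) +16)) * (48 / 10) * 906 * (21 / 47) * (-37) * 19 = -1229730702336 / 34075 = -36088942.11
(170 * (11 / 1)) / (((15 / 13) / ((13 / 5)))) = 63206 / 15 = 4213.73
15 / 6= 5 / 2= 2.50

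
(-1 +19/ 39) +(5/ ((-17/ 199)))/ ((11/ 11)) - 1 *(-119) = 39752/ 663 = 59.96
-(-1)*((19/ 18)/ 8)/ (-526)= -0.00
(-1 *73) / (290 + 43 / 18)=-1314 / 5263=-0.25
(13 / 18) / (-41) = -13 / 738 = -0.02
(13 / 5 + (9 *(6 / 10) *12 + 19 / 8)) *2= 2791 / 20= 139.55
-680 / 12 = -170 / 3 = -56.67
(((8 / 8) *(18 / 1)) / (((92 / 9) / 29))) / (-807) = -783 / 12374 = -0.06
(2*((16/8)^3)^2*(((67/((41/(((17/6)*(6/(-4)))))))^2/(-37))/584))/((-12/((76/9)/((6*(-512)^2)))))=24649099/192817849171968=0.00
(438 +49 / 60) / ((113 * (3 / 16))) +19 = 39.71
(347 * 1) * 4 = 1388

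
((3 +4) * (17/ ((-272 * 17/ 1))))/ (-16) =7/ 4352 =0.00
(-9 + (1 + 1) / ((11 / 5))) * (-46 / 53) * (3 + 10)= 53222 / 583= 91.29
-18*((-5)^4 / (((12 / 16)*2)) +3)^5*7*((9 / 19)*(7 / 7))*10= -442850037936641860 / 57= -7769298911169155.44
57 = 57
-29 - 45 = -74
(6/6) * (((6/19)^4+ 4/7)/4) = 0.15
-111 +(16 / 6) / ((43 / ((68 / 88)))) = -157441 / 1419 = -110.95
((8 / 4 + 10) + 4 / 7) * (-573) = -50424 / 7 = -7203.43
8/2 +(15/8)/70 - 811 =-90381/112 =-806.97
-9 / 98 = -0.09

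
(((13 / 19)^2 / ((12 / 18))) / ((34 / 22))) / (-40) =-0.01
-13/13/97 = -1/97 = -0.01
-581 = -581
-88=-88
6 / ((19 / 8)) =48 / 19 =2.53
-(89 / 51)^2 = -7921 / 2601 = -3.05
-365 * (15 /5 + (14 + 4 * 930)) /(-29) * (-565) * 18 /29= -13871930850 /841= -16494567.00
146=146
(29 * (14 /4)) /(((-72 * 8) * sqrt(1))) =-203 /1152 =-0.18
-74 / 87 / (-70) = 37 / 3045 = 0.01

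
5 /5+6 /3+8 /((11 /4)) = 5.91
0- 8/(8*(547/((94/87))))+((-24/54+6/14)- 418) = -417754079/999369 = -418.02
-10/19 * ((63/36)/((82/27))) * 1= -945/3116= -0.30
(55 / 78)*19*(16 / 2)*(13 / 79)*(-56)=-234080 / 237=-987.68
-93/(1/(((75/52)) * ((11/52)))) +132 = 280203/2704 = 103.63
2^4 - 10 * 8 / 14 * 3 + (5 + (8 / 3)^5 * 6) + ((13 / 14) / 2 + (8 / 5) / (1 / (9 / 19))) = 175420151 / 215460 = 814.17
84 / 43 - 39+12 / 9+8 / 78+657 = 1042070 / 1677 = 621.39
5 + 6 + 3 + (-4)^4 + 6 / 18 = 811 / 3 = 270.33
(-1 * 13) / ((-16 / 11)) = 143 / 16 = 8.94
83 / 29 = 2.86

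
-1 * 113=-113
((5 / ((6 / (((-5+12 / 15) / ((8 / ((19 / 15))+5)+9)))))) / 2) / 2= -133 / 3088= -0.04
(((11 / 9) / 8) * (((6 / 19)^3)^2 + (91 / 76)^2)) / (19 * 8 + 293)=11879281667 / 24117600435840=0.00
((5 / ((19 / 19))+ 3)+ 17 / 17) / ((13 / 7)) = 63 / 13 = 4.85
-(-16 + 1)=15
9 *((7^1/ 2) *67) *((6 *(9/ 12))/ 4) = 37989/ 16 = 2374.31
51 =51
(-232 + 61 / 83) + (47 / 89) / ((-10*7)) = -119588751 / 517090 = -231.27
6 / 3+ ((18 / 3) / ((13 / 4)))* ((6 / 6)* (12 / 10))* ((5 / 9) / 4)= 30 / 13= 2.31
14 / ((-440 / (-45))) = 63 / 44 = 1.43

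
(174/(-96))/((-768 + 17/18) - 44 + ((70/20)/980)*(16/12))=9135/4087696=0.00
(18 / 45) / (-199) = -2 / 995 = -0.00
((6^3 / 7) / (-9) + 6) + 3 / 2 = 4.07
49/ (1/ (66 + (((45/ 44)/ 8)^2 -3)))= 382590873/ 123904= 3087.80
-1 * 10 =-10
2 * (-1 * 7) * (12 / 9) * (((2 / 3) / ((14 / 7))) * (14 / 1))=-87.11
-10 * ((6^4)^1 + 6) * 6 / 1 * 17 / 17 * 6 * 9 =-4218480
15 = 15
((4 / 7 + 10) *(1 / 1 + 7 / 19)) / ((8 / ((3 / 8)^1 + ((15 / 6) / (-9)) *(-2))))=32227 / 19152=1.68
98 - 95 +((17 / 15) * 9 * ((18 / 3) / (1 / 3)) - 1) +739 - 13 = 4558 / 5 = 911.60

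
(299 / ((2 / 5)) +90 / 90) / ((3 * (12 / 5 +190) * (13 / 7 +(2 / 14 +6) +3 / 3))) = 2495 / 17316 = 0.14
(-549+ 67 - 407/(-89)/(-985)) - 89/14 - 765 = -1253.36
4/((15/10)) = 8/3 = 2.67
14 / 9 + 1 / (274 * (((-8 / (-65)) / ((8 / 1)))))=4421 / 2466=1.79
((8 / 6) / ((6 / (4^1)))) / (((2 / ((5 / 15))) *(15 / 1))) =4 / 405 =0.01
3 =3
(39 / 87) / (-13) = -1 / 29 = -0.03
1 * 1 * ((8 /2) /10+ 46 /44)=159 /110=1.45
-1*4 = -4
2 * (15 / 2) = 15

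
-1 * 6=-6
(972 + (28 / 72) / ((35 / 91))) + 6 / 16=350419 / 360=973.39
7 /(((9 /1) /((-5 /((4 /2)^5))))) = -35 /288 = -0.12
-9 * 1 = -9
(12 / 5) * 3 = 7.20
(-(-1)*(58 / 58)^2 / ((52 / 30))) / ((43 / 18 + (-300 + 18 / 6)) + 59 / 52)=-270 / 137347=-0.00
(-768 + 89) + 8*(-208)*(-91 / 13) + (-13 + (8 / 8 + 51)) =11008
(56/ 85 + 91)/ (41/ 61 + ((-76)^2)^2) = 158417/ 57660962015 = 0.00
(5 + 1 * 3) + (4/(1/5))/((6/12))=48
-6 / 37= -0.16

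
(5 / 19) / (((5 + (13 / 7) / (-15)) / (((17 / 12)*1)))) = 2975 / 38912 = 0.08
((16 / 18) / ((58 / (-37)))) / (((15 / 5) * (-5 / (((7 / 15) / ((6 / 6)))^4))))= 355348 / 198196875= 0.00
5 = 5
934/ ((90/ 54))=2802/ 5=560.40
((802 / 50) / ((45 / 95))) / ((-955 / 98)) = -746662 / 214875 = -3.47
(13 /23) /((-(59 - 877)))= 13 /18814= 0.00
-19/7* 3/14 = -57/98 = -0.58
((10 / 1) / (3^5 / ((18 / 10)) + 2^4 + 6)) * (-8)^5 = -2087.13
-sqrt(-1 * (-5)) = -2.24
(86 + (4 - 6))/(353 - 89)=7/22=0.32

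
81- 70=11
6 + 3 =9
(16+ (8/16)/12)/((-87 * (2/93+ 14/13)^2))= -62527465/409151488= -0.15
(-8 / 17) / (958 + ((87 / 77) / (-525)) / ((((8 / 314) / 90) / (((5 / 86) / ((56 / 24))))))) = -5191648 / 10566807589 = -0.00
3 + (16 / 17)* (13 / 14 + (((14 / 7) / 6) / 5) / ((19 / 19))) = 7027 / 1785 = 3.94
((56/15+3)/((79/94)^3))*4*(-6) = -671111872/2465195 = -272.23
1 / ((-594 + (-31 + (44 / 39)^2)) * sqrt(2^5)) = -1521 * sqrt(2) / 7589512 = -0.00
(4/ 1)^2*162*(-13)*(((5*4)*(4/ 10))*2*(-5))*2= 5391360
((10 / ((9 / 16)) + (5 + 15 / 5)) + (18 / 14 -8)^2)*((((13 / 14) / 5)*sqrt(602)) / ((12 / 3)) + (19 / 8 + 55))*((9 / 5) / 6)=406237*sqrt(602) / 411600 + 4781097 / 3920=1243.88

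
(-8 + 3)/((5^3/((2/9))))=-2/225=-0.01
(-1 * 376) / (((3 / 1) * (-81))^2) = -376 / 59049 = -0.01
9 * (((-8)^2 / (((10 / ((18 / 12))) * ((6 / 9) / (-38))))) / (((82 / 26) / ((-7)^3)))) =109798416 / 205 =535602.03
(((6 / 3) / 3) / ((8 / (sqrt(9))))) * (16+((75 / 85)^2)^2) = 1386961 / 334084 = 4.15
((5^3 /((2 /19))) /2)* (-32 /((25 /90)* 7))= -68400 /7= -9771.43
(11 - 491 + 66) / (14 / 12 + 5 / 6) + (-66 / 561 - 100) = -5221 / 17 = -307.12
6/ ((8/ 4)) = 3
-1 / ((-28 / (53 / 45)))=53 / 1260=0.04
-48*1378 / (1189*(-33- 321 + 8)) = 33072 / 205697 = 0.16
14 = 14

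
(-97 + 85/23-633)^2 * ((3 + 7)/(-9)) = -2790570250/4761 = -586131.12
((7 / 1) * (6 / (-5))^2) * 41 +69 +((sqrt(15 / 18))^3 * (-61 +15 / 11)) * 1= 12057 / 25 - 820 * sqrt(30) / 99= 436.91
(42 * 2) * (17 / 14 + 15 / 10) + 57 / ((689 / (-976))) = 101460 / 689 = 147.26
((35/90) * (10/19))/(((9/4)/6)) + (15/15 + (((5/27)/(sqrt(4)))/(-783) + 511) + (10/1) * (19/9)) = 428717461/803358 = 533.66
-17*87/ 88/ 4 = -1479/ 352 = -4.20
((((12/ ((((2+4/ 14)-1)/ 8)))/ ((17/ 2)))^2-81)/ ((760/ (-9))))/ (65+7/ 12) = 29931/ 43214170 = 0.00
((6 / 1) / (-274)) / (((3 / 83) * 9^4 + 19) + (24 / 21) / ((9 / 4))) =-0.00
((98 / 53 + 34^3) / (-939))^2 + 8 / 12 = 4341415073626 / 2476754289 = 1752.86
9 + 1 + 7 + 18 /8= 77 /4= 19.25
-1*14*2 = -28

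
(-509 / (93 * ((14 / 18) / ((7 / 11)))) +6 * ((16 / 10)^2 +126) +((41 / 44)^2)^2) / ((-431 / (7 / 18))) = -15608664044113 / 22535239795200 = -0.69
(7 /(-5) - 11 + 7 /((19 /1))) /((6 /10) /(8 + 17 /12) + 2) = -5.83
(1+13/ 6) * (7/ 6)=133/ 36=3.69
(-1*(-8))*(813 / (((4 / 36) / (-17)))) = -995112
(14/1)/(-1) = -14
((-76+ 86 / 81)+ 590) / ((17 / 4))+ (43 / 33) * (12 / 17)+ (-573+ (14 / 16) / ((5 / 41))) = -268837571 / 605880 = -443.71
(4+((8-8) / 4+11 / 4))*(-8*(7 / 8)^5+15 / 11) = -3332799 / 180224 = -18.49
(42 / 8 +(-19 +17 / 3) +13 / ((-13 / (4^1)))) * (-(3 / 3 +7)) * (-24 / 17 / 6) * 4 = -4640 / 51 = -90.98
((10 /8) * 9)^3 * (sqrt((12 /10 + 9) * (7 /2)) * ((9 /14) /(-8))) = -164025 * sqrt(3570) /14336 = -683.62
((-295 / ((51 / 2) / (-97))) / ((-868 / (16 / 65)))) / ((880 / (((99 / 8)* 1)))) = -17169 / 3836560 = -0.00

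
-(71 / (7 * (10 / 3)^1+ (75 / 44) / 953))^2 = -79771978058256 / 8616954766225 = -9.26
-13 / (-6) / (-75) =-13 / 450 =-0.03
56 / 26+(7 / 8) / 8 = 1883 / 832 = 2.26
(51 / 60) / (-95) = -17 / 1900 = -0.01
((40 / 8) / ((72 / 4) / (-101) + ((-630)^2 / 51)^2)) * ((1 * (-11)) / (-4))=1605395 / 7071329139192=0.00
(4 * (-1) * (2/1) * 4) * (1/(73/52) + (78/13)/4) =-5168/73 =-70.79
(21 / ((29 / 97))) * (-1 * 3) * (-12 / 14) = 5238 / 29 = 180.62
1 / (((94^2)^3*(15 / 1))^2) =1 / 107082070833207009706905600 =0.00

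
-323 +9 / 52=-322.83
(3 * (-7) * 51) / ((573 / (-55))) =19635 / 191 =102.80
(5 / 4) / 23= 5 / 92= 0.05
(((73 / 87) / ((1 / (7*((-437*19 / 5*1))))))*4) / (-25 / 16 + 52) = -271541312 / 351045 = -773.52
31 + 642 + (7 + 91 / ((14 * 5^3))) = 170013 / 250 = 680.05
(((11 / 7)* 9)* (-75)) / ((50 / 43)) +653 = -3629 / 14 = -259.21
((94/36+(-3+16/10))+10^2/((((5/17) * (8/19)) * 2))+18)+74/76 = 1449857/3420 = 423.93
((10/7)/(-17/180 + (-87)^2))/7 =1800/66757747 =0.00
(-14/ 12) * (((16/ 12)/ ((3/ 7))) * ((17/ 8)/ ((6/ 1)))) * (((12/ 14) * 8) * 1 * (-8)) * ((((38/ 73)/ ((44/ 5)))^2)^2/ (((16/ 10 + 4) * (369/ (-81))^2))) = 20769909375/ 2795695618938244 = 0.00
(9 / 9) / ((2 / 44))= 22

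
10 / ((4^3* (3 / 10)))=25 / 48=0.52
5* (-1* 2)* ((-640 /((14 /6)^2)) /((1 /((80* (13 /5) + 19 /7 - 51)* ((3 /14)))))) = 96595200 /2401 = 40231.24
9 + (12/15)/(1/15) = 21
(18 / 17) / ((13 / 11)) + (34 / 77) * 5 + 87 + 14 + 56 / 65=8930969 / 85085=104.97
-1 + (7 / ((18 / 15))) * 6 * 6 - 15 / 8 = 1657 / 8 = 207.12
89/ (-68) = -89/ 68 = -1.31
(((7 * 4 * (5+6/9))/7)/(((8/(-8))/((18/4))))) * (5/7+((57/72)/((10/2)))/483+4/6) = -194429/1380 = -140.89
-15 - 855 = -870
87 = 87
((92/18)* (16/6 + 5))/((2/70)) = 37030/27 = 1371.48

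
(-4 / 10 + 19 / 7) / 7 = 0.33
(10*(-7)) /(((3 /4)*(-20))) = 14 /3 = 4.67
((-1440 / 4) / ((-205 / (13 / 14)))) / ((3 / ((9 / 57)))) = 468 / 5453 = 0.09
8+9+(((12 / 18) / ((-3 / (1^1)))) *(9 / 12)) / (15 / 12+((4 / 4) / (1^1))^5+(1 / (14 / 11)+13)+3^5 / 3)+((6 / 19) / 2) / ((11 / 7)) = 139372 / 8151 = 17.10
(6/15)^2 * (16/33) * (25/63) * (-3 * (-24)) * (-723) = -123392/77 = -1602.49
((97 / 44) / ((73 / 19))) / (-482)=-0.00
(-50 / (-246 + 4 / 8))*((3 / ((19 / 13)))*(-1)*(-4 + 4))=0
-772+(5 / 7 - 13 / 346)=-1868145 / 2422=-771.32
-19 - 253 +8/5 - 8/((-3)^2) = -12208/45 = -271.29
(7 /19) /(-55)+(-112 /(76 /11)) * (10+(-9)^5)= 1000120653 /1045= 957053.26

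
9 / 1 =9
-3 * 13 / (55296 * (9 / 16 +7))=-13 / 139392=-0.00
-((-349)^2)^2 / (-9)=14835483601 / 9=1648387066.78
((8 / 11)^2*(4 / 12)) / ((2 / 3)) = 0.26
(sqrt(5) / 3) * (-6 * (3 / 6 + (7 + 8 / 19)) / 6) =-301 * sqrt(5) / 114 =-5.90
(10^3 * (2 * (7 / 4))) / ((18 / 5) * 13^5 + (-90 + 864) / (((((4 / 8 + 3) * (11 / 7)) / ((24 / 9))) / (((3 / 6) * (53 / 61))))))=5871250 / 2242511907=0.00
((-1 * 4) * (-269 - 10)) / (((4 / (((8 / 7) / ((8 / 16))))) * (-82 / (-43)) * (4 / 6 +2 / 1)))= 35991 / 287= 125.40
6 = 6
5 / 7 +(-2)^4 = 117 / 7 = 16.71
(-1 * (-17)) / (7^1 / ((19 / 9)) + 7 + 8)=323 / 348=0.93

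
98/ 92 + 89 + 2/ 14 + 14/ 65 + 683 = 16187753/ 20930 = 773.42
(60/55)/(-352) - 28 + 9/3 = -24203/968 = -25.00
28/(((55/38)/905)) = 192584/11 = 17507.64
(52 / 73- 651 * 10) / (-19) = 342.59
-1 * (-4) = 4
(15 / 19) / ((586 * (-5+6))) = 15 / 11134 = 0.00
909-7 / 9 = 8174 / 9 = 908.22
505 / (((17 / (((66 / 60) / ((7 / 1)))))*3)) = 1.56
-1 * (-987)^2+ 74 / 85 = -82804291 / 85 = -974168.13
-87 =-87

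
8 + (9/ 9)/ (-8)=63/ 8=7.88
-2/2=-1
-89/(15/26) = -2314/15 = -154.27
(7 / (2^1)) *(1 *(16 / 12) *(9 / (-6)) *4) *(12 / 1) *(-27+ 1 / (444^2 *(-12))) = 447104455 / 49284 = 9072.00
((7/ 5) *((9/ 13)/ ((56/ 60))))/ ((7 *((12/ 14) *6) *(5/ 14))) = 21/ 260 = 0.08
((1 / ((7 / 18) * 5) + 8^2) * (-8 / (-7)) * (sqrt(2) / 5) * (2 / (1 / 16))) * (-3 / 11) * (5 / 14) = -867072 * sqrt(2) / 18865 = -65.00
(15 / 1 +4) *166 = 3154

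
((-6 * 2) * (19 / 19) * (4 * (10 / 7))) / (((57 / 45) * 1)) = -7200 / 133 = -54.14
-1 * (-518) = 518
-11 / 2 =-5.50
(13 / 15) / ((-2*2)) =-13 / 60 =-0.22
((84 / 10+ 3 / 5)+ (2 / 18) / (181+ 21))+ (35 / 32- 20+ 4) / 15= 1164509 / 145440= 8.01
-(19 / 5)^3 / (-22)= 6859 / 2750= 2.49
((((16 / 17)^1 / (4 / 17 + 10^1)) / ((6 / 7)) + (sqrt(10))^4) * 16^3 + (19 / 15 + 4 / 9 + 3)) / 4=44592299 / 435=102511.03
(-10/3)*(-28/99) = 280/297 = 0.94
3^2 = 9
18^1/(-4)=-9/2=-4.50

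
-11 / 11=-1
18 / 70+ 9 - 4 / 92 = 7417 / 805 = 9.21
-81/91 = -0.89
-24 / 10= -2.40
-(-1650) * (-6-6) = -19800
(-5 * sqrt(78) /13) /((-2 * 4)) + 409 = 5 * sqrt(78) /104 + 409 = 409.42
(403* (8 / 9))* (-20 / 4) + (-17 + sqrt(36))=-16219 / 9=-1802.11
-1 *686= -686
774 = 774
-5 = -5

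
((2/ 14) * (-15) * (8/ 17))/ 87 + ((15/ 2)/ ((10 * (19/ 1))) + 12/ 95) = 202213/ 1311380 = 0.15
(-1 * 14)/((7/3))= -6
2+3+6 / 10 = 28 / 5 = 5.60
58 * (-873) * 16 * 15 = -12152160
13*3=39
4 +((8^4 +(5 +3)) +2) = 4110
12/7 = 1.71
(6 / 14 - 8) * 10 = -530 / 7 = -75.71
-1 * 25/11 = -25/11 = -2.27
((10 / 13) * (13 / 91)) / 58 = 5 / 2639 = 0.00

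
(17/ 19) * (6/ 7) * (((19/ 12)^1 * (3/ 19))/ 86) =51/ 22876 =0.00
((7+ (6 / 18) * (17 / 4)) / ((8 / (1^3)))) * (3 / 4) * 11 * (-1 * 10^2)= -27775 / 32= -867.97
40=40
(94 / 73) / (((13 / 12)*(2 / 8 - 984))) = -4512 / 3734315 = -0.00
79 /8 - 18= -8.12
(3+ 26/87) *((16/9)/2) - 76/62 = 41422/24273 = 1.71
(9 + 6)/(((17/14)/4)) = 840/17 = 49.41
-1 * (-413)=413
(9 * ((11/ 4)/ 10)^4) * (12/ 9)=43923/ 640000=0.07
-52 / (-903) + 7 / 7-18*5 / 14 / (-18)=365 / 258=1.41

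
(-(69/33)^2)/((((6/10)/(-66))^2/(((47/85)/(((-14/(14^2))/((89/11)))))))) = 619585960/187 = 3313293.90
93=93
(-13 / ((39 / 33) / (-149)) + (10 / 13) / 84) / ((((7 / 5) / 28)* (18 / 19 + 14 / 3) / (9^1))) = 153027729 / 2912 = 52550.73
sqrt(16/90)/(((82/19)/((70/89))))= 266*sqrt(10)/10947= 0.08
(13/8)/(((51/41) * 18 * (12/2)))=533/44064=0.01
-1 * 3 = -3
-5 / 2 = -2.50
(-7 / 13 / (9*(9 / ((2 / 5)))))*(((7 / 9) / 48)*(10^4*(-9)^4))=-36750 / 13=-2826.92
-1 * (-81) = 81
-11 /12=-0.92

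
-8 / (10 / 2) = -8 / 5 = -1.60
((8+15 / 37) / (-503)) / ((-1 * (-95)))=-311 / 1768045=-0.00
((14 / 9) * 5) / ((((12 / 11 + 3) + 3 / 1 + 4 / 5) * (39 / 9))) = 275 / 1209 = 0.23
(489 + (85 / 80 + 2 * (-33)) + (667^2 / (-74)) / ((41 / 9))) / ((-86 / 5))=108695815 / 2087392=52.07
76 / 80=19 / 20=0.95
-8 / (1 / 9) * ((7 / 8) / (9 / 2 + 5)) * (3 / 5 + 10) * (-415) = 29172.32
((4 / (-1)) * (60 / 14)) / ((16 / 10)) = -75 / 7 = -10.71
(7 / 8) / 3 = 7 / 24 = 0.29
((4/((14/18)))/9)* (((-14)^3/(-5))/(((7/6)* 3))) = 448/5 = 89.60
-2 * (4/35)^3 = -128/42875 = -0.00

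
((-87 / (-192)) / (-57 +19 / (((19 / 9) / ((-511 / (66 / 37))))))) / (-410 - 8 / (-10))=29 / 69013440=0.00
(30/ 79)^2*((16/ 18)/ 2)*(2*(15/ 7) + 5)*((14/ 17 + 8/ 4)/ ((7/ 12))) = 2.88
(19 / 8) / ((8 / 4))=19 / 16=1.19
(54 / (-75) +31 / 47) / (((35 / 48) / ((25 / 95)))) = -3408 / 156275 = -0.02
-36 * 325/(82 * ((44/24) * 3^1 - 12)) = 900/41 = 21.95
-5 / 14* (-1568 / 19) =560 / 19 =29.47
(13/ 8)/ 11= 13/ 88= 0.15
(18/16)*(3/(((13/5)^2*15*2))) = 45/2704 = 0.02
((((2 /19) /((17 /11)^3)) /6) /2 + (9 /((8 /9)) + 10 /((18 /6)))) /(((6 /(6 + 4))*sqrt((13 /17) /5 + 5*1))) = 50260675*sqrt(37230) /981263664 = 9.88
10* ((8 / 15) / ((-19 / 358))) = -5728 / 57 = -100.49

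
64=64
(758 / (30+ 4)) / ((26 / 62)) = 11749 / 221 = 53.16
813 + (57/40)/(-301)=9788463/12040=813.00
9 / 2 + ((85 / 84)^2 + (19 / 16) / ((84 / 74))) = 92717 / 14112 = 6.57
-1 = -1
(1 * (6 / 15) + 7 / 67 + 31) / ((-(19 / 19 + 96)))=-10554 / 32495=-0.32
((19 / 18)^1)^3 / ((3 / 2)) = 6859 / 8748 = 0.78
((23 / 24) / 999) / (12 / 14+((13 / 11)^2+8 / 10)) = 97405 / 310081608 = 0.00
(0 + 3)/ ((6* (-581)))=-1/ 1162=-0.00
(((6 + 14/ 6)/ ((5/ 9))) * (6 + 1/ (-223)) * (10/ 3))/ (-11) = -66850/ 2453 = -27.25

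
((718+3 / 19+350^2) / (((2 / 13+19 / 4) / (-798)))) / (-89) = 3830008 / 17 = 225294.59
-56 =-56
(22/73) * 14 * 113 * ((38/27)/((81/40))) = 52902080/159651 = 331.36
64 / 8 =8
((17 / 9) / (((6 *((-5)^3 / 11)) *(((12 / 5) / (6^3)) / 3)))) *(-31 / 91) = 5797 / 2275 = 2.55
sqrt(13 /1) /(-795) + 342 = 342 -sqrt(13) /795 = 342.00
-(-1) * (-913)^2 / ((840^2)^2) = 833569 / 497871360000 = 0.00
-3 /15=-1 /5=-0.20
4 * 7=28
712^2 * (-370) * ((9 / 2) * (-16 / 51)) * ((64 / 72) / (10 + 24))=6002216960 / 867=6922972.27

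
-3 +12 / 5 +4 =17 / 5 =3.40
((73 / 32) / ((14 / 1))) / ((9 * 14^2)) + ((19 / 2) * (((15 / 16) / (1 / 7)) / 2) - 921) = -703206179 / 790272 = -889.83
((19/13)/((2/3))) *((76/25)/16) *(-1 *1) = -1083/2600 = -0.42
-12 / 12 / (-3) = 1 / 3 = 0.33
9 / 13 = 0.69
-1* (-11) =11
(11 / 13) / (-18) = -11 / 234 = -0.05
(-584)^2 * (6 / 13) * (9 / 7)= 202384.88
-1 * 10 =-10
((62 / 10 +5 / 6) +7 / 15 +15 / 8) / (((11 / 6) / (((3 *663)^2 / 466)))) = 890127225 / 20504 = 43412.37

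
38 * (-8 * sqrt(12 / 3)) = -608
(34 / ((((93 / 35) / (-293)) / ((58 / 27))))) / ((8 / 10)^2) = -126392875 / 10044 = -12583.92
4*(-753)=-3012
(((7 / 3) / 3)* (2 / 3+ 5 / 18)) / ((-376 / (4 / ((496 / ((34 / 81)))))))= -2023 / 305900064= -0.00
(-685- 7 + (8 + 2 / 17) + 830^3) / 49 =9720367374 / 833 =11669108.49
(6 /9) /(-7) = -2 /21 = -0.10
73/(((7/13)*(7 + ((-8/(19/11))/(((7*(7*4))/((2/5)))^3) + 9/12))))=151523508500/8661907581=17.49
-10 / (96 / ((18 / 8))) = -15 / 64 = -0.23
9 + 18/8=45/4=11.25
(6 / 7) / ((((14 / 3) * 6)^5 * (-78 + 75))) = -1 / 60236288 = -0.00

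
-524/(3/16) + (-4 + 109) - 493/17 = -8156/3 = -2718.67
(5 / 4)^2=25 / 16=1.56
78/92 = 39/46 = 0.85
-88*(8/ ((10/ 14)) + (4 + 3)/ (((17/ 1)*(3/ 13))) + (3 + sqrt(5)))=-358688/ 255 -88*sqrt(5)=-1603.39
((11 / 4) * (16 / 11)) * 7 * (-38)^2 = 40432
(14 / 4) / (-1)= -7 / 2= -3.50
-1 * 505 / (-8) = 505 / 8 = 63.12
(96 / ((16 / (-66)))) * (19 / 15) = -2508 / 5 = -501.60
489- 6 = 483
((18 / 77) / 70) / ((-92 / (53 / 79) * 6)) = -159 / 39174520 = -0.00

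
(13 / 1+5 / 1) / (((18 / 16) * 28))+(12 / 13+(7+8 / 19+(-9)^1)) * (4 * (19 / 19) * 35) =-157772 / 1729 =-91.25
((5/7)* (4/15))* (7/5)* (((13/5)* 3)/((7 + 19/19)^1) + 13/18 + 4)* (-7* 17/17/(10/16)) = -17.02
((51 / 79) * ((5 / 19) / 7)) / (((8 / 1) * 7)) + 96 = 56485887 / 588392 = 96.00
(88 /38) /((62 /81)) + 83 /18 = 80963 /10602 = 7.64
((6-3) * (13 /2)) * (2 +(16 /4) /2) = 78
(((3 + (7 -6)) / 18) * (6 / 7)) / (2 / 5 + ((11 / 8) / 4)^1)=640 / 2499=0.26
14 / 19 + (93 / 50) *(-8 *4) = -27922 / 475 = -58.78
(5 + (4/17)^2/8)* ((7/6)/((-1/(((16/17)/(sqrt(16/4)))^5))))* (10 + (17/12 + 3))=-1.94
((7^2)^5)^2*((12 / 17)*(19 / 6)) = 3032106119309256038 / 17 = 178359183488779766.94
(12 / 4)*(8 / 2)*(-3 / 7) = -36 / 7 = -5.14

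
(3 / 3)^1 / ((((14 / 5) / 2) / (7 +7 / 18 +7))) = 185 / 18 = 10.28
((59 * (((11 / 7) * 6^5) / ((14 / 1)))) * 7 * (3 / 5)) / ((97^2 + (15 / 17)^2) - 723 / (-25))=10938557520 / 477362179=22.91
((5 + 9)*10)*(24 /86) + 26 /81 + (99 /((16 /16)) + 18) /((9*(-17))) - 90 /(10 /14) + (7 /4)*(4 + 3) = -17792657 /236844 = -75.12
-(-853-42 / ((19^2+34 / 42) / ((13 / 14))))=6481913 / 7598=853.11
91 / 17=5.35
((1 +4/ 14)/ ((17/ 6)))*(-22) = -9.98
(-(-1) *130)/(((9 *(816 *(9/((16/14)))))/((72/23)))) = 520/73899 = 0.01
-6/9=-2/3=-0.67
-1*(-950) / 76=25 / 2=12.50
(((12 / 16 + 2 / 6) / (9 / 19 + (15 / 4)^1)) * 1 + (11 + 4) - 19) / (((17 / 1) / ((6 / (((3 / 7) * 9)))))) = -50470 / 147339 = -0.34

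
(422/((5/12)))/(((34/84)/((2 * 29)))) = 12335904/85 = 145128.28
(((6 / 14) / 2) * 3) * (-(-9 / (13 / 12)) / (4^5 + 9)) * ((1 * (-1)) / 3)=-162 / 94003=-0.00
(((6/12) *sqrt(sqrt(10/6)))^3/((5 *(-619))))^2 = sqrt(15)/1103503680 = 0.00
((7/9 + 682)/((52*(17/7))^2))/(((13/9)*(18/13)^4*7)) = 559195/485409024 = 0.00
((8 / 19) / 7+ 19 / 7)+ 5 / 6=2879 / 798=3.61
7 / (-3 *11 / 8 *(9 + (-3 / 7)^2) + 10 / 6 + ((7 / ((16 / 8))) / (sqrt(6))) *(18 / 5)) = -2191255500 / 11108215969-127060920 *sqrt(6) / 11108215969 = -0.23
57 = 57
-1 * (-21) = 21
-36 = -36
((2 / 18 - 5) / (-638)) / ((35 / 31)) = 0.01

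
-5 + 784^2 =614651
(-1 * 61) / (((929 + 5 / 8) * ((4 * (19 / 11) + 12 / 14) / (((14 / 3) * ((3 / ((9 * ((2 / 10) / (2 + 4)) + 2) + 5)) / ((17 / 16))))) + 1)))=-42085120 / 3400932663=-0.01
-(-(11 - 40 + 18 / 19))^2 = -786.95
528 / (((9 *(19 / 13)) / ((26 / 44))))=1352 / 57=23.72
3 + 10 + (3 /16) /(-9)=623 /48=12.98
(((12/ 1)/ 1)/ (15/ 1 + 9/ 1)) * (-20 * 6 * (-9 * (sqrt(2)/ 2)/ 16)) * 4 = 95.46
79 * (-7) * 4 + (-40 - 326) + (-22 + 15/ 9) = -7795/ 3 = -2598.33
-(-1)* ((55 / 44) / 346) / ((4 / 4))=5 / 1384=0.00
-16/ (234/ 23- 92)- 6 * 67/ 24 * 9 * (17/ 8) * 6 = -28935629/ 15056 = -1921.87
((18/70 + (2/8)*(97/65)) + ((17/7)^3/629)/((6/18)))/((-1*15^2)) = -2304931/742423500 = -0.00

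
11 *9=99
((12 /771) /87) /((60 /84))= 28 /111795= 0.00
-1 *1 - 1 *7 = -8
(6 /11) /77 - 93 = -78765 /847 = -92.99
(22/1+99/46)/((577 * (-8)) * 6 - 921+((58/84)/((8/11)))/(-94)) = -17544912/20788311881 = -0.00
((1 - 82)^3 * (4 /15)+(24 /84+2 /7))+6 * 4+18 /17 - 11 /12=-1011687209 /7140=-141692.89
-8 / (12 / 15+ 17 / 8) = -320 / 117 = -2.74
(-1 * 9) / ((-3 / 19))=57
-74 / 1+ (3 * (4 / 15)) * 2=-362 / 5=-72.40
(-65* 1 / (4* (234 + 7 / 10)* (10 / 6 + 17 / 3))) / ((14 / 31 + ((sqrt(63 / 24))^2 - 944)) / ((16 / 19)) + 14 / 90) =43524000 / 5150120225723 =0.00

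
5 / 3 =1.67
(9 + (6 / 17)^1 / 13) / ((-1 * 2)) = -4.51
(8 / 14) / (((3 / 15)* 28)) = 5 / 49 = 0.10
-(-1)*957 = 957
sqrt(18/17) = 3 * sqrt(34)/17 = 1.03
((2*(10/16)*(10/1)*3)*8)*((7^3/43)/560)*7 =29.91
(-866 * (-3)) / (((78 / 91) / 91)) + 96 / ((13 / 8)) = 3586441 / 13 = 275880.08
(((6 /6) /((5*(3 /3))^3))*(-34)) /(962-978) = 17 /1000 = 0.02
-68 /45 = -1.51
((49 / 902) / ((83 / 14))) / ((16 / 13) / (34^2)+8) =1288651 / 1125235980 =0.00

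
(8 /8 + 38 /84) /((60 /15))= 61 /168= 0.36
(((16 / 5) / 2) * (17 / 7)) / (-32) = -17 / 140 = -0.12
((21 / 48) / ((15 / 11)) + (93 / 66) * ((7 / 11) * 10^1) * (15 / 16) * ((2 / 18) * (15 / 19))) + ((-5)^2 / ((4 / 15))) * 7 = 181338199 / 275880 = 657.31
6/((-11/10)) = -60/11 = -5.45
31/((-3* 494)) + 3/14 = 1003/5187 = 0.19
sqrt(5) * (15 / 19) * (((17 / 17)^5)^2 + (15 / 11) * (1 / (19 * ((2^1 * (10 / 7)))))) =12855 * sqrt(5) / 15884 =1.81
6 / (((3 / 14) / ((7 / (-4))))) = -49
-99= -99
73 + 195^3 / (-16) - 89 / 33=-244653755 / 528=-463359.38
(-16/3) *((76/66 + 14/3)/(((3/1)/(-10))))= 10240/99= 103.43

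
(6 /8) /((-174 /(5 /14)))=-5 /3248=-0.00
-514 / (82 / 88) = -22616 / 41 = -551.61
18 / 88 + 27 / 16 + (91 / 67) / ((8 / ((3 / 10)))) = 57279 / 29480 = 1.94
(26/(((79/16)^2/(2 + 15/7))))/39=14848/131061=0.11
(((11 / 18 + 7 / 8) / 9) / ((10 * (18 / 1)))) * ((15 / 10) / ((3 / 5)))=107 / 46656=0.00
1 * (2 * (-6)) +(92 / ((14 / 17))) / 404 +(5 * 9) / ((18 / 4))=-2437 / 1414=-1.72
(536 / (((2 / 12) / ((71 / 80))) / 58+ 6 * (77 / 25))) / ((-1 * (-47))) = 0.62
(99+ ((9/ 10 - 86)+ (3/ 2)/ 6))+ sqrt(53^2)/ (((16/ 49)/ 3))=40087/ 80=501.09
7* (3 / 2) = 21 / 2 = 10.50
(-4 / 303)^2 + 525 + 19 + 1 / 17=849141713 / 1560753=544.06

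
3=3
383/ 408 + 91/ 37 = 51299/ 15096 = 3.40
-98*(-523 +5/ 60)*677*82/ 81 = 8534583575/ 243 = 35121743.11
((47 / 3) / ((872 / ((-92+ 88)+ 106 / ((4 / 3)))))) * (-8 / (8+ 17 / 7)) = -49679 / 47742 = -1.04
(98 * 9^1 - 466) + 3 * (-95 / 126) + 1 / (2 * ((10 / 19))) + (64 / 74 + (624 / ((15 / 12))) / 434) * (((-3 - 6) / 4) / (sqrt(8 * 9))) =174169 / 420 - 15168 * sqrt(2) / 40145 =414.15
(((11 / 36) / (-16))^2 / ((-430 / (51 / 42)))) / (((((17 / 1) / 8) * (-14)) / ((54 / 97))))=0.00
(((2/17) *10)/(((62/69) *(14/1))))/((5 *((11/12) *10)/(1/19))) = 414/3855005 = 0.00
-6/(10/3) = -1.80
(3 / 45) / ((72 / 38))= 19 / 540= 0.04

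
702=702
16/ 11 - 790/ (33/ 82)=-64732/ 33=-1961.58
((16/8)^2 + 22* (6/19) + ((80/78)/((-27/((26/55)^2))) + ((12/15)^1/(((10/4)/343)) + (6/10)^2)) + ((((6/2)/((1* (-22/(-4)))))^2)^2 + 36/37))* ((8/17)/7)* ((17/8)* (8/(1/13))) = 264711340639096/145897931025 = 1814.36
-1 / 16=-0.06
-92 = -92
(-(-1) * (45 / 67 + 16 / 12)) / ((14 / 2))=403 / 1407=0.29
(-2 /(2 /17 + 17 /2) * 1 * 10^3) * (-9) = 612000 /293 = 2088.74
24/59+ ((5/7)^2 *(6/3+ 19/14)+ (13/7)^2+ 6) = 468227/40474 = 11.57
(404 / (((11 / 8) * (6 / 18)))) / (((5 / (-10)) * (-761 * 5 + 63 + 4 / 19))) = 61408 / 130339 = 0.47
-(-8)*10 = 80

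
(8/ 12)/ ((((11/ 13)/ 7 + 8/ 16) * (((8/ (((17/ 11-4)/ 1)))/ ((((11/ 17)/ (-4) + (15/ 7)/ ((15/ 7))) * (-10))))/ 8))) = 466830/ 21131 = 22.09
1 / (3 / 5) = 5 / 3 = 1.67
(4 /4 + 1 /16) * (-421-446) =-14739 /16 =-921.19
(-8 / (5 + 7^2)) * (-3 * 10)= 40 / 9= 4.44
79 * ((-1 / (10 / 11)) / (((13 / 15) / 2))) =-200.54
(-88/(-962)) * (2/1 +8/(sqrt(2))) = 88/481 +176 * sqrt(2)/481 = 0.70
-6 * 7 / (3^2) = -14 / 3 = -4.67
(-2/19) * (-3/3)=0.11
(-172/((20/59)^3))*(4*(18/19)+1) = -21148.63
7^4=2401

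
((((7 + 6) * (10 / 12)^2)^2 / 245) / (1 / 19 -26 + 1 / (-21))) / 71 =-401375 / 2226909888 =-0.00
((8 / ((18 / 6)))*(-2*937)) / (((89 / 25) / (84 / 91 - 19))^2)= -517458250000 / 4015947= -128850.87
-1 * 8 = -8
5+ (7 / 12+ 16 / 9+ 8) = 553 / 36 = 15.36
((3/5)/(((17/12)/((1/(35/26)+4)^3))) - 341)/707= -1078057219/2576573125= -0.42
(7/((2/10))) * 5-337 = -162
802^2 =643204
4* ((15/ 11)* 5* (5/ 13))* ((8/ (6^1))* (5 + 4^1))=18000/ 143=125.87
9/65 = 0.14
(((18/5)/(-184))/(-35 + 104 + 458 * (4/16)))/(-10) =9/844100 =0.00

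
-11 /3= -3.67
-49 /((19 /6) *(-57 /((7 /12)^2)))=2401 /25992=0.09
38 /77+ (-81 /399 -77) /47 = -79014 /68761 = -1.15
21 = 21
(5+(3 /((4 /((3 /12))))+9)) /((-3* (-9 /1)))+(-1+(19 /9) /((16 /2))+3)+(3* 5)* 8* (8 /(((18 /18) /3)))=1245365 /432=2882.79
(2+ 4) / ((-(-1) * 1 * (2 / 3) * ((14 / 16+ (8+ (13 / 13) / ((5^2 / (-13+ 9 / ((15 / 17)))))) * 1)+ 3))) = 1000 / 1307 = 0.77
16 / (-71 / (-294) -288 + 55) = -4704 / 68431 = -0.07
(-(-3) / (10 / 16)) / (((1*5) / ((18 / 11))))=432 / 275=1.57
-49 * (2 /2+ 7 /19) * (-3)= 3822 /19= 201.16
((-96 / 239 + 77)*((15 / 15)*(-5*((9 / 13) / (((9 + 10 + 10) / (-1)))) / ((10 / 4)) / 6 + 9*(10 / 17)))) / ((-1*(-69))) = 207363389 / 35230273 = 5.89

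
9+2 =11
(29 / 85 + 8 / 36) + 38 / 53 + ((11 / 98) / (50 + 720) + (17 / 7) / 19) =297703619 / 211385412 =1.41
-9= -9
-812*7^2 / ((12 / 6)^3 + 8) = -2486.75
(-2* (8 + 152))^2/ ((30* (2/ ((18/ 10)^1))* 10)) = 1536/ 5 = 307.20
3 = 3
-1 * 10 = -10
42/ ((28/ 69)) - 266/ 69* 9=3165/ 46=68.80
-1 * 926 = -926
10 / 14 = 5 / 7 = 0.71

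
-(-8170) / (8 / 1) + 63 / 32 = 32743 / 32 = 1023.22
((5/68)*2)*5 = 25/34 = 0.74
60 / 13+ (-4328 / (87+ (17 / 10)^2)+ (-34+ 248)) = 19920338 / 116857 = 170.47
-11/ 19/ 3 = -11/ 57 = -0.19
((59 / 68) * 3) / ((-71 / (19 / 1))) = -3363 / 4828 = -0.70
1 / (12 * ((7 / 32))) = 8 / 21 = 0.38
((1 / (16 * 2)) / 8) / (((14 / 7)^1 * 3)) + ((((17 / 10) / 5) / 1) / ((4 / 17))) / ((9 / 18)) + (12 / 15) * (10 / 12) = 136601 / 38400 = 3.56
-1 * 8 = -8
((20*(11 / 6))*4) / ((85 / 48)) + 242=5522 / 17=324.82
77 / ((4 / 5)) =385 / 4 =96.25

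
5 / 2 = 2.50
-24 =-24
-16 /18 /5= -8 /45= -0.18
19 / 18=1.06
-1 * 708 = -708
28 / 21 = 4 / 3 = 1.33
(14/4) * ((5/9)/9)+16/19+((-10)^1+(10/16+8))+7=82283/12312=6.68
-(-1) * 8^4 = 4096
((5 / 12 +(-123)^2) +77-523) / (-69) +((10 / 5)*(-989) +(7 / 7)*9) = -2181.80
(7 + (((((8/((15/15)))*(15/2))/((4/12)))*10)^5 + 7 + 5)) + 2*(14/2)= 18895680000000033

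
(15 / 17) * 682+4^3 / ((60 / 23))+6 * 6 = 168886 / 255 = 662.30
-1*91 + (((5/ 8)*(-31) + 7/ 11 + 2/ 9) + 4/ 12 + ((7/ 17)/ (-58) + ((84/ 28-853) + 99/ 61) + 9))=-22592799733/ 23817816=-948.57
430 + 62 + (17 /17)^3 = 493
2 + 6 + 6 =14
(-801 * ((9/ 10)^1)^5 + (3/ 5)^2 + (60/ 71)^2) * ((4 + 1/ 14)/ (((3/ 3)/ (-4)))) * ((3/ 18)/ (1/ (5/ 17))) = 4519890946971/ 11997580000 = 376.73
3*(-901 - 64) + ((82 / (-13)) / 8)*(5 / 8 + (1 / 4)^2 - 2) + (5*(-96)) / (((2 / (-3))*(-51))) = -2908.08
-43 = -43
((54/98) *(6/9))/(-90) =-1/245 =-0.00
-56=-56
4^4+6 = 262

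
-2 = -2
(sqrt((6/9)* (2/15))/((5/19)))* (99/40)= 627* sqrt(5)/500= 2.80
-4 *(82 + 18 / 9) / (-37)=336 / 37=9.08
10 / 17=0.59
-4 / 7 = -0.57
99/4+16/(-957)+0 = 94679/3828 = 24.73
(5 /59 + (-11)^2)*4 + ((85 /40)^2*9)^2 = 516194155 /241664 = 2136.00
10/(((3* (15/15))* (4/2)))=1.67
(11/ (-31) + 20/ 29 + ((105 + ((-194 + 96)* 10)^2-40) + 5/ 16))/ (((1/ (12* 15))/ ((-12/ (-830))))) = 2499525.06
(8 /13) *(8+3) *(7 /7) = 88 /13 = 6.77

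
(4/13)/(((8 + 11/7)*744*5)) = 7/810030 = 0.00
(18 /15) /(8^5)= 3 /81920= 0.00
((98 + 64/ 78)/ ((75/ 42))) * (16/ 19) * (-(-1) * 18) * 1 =5179776/ 6175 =838.83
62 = 62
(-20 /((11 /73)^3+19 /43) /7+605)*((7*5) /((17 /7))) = 273088200350 /31656363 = 8626.64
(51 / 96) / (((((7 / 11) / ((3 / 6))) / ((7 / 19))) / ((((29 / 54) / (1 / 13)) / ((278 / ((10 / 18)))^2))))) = 1762475 / 411056902656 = 0.00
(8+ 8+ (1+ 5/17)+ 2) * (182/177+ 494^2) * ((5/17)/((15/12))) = 56671254848/51153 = 1107877.44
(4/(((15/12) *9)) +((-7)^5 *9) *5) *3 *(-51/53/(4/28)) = 15283263.85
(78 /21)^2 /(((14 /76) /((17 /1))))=436696 /343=1273.17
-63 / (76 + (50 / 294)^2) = -1361367 / 1642909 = -0.83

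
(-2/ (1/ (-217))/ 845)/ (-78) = -217/ 32955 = -0.01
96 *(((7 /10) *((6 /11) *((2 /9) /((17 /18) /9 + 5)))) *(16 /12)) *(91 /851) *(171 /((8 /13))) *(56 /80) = 8564276448 /193538675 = 44.25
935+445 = 1380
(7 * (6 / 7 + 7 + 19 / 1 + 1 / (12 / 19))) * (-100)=-59725 / 3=-19908.33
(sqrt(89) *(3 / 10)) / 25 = 3 *sqrt(89) / 250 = 0.11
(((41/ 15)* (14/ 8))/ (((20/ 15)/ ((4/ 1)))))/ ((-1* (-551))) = 0.03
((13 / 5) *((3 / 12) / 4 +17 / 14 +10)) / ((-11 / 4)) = -10.66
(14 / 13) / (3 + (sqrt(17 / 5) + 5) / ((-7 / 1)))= 98*sqrt(85) / 16419 + 7840 / 16419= 0.53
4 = 4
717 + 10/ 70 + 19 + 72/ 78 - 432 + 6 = 311.07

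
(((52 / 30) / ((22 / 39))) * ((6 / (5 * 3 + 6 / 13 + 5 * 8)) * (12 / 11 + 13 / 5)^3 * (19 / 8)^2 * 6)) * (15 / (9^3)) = 947823195137 / 81433242000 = 11.64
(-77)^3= -456533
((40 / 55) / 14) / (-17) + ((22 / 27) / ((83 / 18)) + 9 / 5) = 3216469 / 1629705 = 1.97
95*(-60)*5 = -28500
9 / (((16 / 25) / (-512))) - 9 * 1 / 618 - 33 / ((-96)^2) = -2278200941 / 316416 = -7200.02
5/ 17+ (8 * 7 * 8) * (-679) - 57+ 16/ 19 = -304247.86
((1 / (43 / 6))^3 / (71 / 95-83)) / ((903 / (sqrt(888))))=-6840 * sqrt(222) / 93500788549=-0.00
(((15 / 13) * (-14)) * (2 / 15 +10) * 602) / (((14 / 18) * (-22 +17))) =1647072 / 65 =25339.57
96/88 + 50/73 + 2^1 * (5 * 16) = 129906/803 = 161.78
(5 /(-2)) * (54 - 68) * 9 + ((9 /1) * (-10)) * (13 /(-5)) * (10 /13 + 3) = 1197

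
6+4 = 10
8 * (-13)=-104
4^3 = 64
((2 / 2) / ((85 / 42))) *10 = 84 / 17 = 4.94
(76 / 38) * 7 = 14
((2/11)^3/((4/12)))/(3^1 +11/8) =192/46585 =0.00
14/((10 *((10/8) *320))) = 7/2000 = 0.00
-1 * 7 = -7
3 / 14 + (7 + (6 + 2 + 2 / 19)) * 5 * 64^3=5266473017 / 266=19798770.74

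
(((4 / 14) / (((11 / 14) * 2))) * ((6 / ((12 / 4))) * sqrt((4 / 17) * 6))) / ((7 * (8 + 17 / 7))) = 8 * sqrt(102) / 13651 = 0.01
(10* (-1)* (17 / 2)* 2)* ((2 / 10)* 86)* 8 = -23392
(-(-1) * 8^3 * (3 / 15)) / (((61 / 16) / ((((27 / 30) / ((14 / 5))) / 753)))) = 0.01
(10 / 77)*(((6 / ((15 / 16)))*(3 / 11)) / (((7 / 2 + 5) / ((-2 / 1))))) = -768 / 14399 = -0.05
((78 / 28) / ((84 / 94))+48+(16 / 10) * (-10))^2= 47375689 / 38416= 1233.23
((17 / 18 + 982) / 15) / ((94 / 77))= 1362361 / 25380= 53.68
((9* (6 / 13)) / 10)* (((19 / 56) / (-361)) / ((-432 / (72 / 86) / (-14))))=-9 / 849680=-0.00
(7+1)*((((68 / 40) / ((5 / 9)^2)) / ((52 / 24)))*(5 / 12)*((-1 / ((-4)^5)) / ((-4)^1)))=-1377 / 665600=-0.00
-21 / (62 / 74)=-777 / 31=-25.06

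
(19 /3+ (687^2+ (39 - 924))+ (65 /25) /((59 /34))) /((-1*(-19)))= 416916271 /16815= 24794.31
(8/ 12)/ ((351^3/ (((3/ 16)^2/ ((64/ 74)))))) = 37/ 59041861632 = 0.00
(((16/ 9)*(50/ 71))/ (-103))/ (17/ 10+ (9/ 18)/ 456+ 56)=-1216000/ 5772523863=-0.00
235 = 235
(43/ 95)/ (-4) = -43/ 380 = -0.11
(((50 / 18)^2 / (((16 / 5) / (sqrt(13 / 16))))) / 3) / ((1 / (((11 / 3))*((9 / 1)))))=34375*sqrt(13) / 5184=23.91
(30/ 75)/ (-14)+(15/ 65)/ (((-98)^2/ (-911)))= -0.05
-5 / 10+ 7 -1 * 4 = 5 / 2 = 2.50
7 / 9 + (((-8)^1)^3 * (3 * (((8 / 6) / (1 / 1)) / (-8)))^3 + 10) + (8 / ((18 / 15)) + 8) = 89.44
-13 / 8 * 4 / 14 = -13 / 28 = -0.46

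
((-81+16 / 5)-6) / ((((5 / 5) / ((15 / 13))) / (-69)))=86733 / 13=6671.77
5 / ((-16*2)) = -5 / 32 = -0.16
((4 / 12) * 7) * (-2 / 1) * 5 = -70 / 3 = -23.33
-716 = -716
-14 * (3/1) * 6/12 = -21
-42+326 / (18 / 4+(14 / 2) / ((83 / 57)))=-10774 / 1545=-6.97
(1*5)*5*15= 375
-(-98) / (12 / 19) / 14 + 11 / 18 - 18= -227 / 36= -6.31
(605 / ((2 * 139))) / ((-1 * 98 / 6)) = -1815 / 13622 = -0.13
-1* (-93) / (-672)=-31 / 224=-0.14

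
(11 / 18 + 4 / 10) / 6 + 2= 2.17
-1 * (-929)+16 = 945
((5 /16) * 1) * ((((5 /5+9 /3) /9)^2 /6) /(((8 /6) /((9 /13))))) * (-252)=-1.35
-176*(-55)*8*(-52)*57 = -229532160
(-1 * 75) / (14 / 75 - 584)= 5625 / 43786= 0.13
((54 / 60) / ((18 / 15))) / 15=1 / 20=0.05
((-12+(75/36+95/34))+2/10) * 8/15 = -14122/3825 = -3.69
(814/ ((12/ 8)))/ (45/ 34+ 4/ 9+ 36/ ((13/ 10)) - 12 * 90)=-2158728/ 4179047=-0.52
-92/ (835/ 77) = -7084/ 835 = -8.48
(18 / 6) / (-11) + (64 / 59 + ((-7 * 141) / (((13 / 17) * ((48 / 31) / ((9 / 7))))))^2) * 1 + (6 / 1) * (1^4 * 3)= 32251786394585 / 28078336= 1148635.96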